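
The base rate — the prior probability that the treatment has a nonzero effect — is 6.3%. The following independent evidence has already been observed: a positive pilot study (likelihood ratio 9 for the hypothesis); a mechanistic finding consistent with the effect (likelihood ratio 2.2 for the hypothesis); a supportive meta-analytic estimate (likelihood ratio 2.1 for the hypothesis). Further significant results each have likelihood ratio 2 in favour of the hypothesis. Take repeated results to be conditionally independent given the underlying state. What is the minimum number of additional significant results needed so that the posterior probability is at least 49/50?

Prior odds = 0.063/0.937 = 63/937.
Combined Bayes factor of the evidence already in hand = 9 × 2.2 × 2.1 = 41.58.
Odds after that evidence = (63/937) × 41.58 = 130977/46850.
Target odds = 0.98/0.02 = 49.
Need 2ⁿ ≥ 49 ÷ (130977/46850) = 46850/2673.
2⁴ = 16 falls short of 46850/2673 but 2⁵ = 32 reaches it, so n = 5.

5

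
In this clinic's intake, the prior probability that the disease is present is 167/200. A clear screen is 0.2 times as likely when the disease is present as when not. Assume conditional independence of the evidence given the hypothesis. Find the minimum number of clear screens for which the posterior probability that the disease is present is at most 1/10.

Prior odds: 0.835 ÷ 0.165 = 167/33.
Likelihood ratio per clear screen = 0.2.
Target posterior odds = 0.1/0.9 = 1/9.
Need (167/33) × 0.2ⁿ ≤ 1/9, i.e. 0.2ⁿ ≤ 11/501.
0.2² = 0.04 is still above 11/501 but 0.2³ = 0.008 is at or below it, so n = 3.

3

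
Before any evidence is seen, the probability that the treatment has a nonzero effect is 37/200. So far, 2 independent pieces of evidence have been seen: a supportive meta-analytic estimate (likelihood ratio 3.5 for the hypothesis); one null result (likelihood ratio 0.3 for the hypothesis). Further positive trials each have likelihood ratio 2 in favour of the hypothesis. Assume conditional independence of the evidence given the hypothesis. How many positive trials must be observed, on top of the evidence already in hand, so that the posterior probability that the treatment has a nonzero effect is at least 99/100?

Prior odds = 0.185/0.815 = 37/163.
Combined Bayes factor of the evidence already in hand = 3.5 × 0.3 = 1.05.
Odds after that evidence = (37/163) × 1.05 = 777/3260.
Target odds = 0.99/0.01 = 99.
Need 2ⁿ ≥ 99 ÷ (777/3260) = 107580/259.
2⁸ = 256 falls short of 107580/259 but 2⁹ = 512 reaches it, so n = 9.

9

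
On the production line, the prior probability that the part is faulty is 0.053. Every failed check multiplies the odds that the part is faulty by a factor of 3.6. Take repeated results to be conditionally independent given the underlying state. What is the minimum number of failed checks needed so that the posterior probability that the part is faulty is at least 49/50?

6

Prior odds = 0.053/0.947 = 53/947.
Likelihood ratio per failed check = 3.6.
Target posterior odds = 0.98/0.02 = 49.
Require 3.6ⁿ ≥ 49 ÷ (53/947) = 46403/53.
3.6⁵ = 604.66176 falls short of 46403/53 but 3.6⁶ = 34012224/15625 reaches it, so n = 6.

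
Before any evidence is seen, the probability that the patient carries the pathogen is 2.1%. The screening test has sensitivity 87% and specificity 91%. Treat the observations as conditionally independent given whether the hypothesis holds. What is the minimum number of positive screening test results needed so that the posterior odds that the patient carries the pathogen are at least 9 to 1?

3

Prior odds: 0.021 ÷ 0.979 = 21/979.
False-positive rate = 1 − 0.91 = 0.09; likelihood ratio of a positive = 0.87/0.09 = 29/3.
Target odds = 9.
Need (21/979) × (29/3)ⁿ ≥ 9, i.e. (29/3)ⁿ ≥ 2937/7.
(29/3)² = 841/9 falls short of 2937/7 but (29/3)³ = 24389/27 reaches it, so n = 3.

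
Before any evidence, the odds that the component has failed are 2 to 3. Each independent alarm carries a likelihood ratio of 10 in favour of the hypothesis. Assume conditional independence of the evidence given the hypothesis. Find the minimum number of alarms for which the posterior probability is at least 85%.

Prior odds = 2/3.
Likelihood ratio per alarm = 10.
Target odds: 0.85 ÷ 0.15 = 17/3.
Require 10ⁿ ≥ 17/3 ÷ (2/3) = 8.5.
10¹ = 10, which meets the required 8.5; so n = 1.

1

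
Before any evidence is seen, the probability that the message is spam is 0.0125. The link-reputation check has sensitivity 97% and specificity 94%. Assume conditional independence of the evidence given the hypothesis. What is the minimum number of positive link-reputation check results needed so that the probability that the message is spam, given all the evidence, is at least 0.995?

Prior odds: 0.0125 ÷ 0.9875 = 1/79.
False-positive rate = 1 − 0.94 = 0.06; likelihood ratio of a positive = 0.97/0.06 = 97/6.
Target posterior odds = 0.995/0.005 = 199.
Need (1/79) × (97/6)ⁿ ≥ 199, i.e. (97/6)ⁿ ≥ 15721.
(97/6)³ = 912673/216 falls short of 15721 but (97/6)⁴ = 88529281/1296 reaches it, so n = 4.

4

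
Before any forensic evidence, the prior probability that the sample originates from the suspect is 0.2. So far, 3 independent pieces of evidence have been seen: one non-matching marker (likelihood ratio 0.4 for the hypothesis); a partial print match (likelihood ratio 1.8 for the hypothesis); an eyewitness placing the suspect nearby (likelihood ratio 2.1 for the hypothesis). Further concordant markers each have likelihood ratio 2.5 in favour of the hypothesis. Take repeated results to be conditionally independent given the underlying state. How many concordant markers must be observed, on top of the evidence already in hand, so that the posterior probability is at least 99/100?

7

Prior odds = 0.2/0.8 = 0.25.
Combined Bayes factor of the evidence already in hand = 0.4 × 1.8 × 2.1 = 1.512.
Odds after that evidence = 0.25 × 1.512 = 0.378.
Target odds = 0.99/0.01 = 99.
Need 2.5ⁿ ≥ 99 ÷ 0.378 = 5500/21.
2.5⁶ = 244.140625 falls short of 5500/21 but 2.5⁷ = 610.3515625 reaches it, so n = 7.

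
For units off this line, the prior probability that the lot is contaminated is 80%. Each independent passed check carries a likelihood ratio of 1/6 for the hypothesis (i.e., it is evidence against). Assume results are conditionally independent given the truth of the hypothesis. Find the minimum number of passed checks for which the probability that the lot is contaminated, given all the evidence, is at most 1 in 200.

Prior odds = 0.8/0.2 = 4.
Likelihood ratio per passed check = 1/6.
Target posterior odds = 0.005/0.995 = 1/199.
Require (1/6)ⁿ ≤ 1/199 ÷ 4 = 1/796.
(1/6)³ = 1/216 is still above 1/796 but (1/6)⁴ = 1/1296 is at or below it, so n = 4.

4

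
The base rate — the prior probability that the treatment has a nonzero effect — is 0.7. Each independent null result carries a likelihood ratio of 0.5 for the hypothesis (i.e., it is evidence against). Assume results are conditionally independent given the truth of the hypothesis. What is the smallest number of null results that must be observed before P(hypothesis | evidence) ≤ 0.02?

7

Prior odds = 0.7/0.3 = 7/3.
Likelihood ratio per null result = 0.5.
Target odds: 0.02 ÷ 0.98 = 1/49.
Need (7/3) × 0.5ⁿ ≤ 1/49, i.e. 0.5ⁿ ≤ 3/343.
0.5⁶ = 0.015625 is still above 3/343 but 0.5⁷ = 0.0078125 is at or below it, so n = 7.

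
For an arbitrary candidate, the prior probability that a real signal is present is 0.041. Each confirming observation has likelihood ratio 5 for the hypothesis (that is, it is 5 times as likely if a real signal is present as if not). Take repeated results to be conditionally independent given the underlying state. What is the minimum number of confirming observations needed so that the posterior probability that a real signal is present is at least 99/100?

5

Prior odds: 0.041 ÷ 0.959 = 41/959.
Likelihood ratio per confirming observation = 5.
Target odds: 0.99 ÷ 0.01 = 99.
Require 5ⁿ ≥ 99 ÷ (41/959) = 94941/41.
5⁴ = 625 falls short of 94941/41 but 5⁵ = 3125 reaches it, so n = 5.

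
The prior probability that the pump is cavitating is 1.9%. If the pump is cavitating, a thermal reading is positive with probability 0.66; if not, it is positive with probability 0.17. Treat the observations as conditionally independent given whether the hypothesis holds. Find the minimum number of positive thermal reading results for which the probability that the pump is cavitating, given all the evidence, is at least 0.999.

8

Prior odds = 0.019/0.981 = 19/981.
Likelihood ratio of a positive = 0.66/0.17 = 66/17.
Target posterior odds = 0.999/0.001 = 999.
Need (19/981) × (66/17)ⁿ ≥ 999, i.e. (66/17)ⁿ ≥ 980019/19.
(66/17)⁷ ≈13294.3 falls short of 980019/19 but (66/17)⁸ ≈51613.1 reaches it, so n = 8.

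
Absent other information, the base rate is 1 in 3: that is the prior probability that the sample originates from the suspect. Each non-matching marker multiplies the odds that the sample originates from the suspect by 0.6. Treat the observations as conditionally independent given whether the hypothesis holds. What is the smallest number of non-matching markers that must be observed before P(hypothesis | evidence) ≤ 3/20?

3

Prior odds = (1/3)/(2/3) = 0.5.
Likelihood ratio per non-matching marker = 0.6.
Target odds: 0.15 ÷ 0.85 = 3/17.
Need 0.5 × 0.6ⁿ ≤ 3/17, i.e. 0.6ⁿ ≤ 6/17.
0.6² = 0.36 is still above 6/17 but 0.6³ = 0.216 is at or below it, so n = 3.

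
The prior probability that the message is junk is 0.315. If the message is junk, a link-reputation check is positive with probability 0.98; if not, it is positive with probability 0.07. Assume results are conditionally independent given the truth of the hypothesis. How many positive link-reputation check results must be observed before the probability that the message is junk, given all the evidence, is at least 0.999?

Prior odds: 0.315 ÷ 0.685 = 63/137.
Likelihood ratio of a positive = 0.98/0.07 = 14.
Target posterior odds = 0.999/0.001 = 999.
Require 14ⁿ ≥ 999 ÷ (63/137) = 15207/7.
14² = 196 falls short of 15207/7 but 14³ = 2744 reaches it, so n = 3.

3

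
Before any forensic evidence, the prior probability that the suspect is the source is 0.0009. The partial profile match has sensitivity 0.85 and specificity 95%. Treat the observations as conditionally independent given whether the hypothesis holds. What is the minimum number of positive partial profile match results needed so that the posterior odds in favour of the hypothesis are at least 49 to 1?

Prior odds = 0.0009/0.9991 = 9/9991.
False-positive rate = 1 − 0.95 = 0.05; likelihood ratio of a positive = 0.85/0.05 = 17.
Target odds = 49.
Require 17ⁿ ≥ 49 ÷ (9/9991) = 489559/9.
17³ = 4913 falls short of 489559/9 but 17⁴ = 83521 reaches it, so n = 4.

4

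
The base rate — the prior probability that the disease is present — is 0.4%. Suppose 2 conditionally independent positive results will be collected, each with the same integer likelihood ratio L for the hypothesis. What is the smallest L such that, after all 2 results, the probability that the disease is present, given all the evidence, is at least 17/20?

Prior odds = 0.004/0.996 = 1/249.
Target odds = 0.85/0.15 = 17/3.
Need L² ≥ 17/3 ÷ (1/249) = 1411.
37² = 1369 < 1411 ≤ 1444 = 38², so L = 38.

38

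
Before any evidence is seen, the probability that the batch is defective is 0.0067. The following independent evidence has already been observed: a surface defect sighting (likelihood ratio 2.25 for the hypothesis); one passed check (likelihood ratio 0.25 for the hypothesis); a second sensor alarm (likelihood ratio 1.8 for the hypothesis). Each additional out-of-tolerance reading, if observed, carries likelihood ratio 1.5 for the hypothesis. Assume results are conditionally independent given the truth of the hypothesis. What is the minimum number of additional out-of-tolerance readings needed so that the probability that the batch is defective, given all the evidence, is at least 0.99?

Prior odds = 0.0067/0.9933 = 67/9933.
Combined Bayes factor of the evidence already in hand = 2.25 × 0.25 × 1.8 = 1.0125.
Odds after that evidence = (67/9933) × 1.0125 = 1809/264880.
Target odds = 0.99/0.01 = 99.
Need 1.5ⁿ ≥ 99 ÷ (1809/264880) = 2913680/201.
1.5²³ ≈11222.7 falls short of 2913680/201 but 1.5²⁴ ≈16834.1 reaches it, so n = 24.

24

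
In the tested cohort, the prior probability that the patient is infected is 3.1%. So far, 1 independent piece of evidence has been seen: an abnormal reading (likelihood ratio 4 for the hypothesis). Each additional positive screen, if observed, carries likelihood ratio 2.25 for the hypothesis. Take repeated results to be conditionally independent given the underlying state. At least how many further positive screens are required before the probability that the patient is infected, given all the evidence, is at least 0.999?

12

Prior odds = 0.031/0.969 = 31/969.
Bayes factor of the evidence already in hand = 4.
Odds after that evidence = (31/969) × 4 = 124/969.
Target odds = 0.999/0.001 = 999.
Need 2.25ⁿ ≥ 999 ÷ (124/969) = 968031/124.
2.25¹¹ ≈7481.83 falls short of 968031/124 but 2.25¹² ≈16834.1 reaches it, so n = 12.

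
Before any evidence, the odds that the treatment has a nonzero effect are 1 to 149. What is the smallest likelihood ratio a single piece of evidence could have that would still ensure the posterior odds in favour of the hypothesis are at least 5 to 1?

745

Prior odds = 1/149.
Target odds = 5.
Required Bayes factor = 5 ÷ (1/149) = 745.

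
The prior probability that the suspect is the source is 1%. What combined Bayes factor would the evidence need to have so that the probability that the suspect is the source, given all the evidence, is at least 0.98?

4851

Prior odds = 0.01/0.99 = 1/99.
Target odds = 0.98/0.02 = 49.
Required Bayes factor = 49 ÷ (1/99) = 4851.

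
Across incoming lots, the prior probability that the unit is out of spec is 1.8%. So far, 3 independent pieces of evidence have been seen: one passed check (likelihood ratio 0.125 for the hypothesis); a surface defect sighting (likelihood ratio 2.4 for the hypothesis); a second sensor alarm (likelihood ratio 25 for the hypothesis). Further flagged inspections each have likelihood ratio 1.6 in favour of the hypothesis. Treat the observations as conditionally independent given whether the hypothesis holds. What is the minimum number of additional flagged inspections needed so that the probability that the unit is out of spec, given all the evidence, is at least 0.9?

Prior odds = 0.018/0.982 = 9/491.
Combined Bayes factor of the evidence already in hand = 0.125 × 2.4 × 25 = 7.5.
Odds after that evidence = (9/491) × 7.5 = 135/982.
Target odds = 0.9/0.1 = 9.
Need 1.6ⁿ ≥ 9 ÷ (135/982) = 982/15.
1.6⁸ = 16777216/390625 falls short of 982/15 but 1.6⁹ = 134217728/1953125 reaches it, so n = 9.

9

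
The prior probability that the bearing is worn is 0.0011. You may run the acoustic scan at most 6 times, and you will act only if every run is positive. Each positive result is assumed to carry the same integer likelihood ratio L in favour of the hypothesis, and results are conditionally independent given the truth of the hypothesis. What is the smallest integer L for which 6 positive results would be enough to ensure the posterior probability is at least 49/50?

Prior odds = 0.0011/0.9989 = 11/9989.
Target odds = 0.98/0.02 = 49.
Need L⁶ ≥ 49 ÷ (11/9989) = 489461/11.
5⁶ = 15625 < 489461/11 ≤ 46656 = 6⁶, so L = 6.

6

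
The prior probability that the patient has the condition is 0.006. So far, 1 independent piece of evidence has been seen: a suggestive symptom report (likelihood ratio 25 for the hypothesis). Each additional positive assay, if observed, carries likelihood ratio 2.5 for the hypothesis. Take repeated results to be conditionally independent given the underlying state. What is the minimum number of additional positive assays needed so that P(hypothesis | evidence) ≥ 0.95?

Prior odds = 0.006/0.994 = 3/497.
Bayes factor of the evidence already in hand = 25.
Odds after that evidence = (3/497) × 25 = 75/497.
Target odds = 0.95/0.05 = 19.
Need 2.5ⁿ ≥ 19 ÷ (75/497) = 9443/75.
2.5⁵ = 97.65625 falls short of 9443/75 but 2.5⁶ = 244.140625 reaches it, so n = 6.

6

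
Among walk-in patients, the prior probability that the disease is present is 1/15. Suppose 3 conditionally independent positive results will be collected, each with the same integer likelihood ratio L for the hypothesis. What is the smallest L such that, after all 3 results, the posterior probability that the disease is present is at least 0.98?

9

Prior odds = (1/15)/(14/15) = 1/14.
Target odds = 0.98/0.02 = 49.
Need L³ ≥ 49 ÷ (1/14) = 686.
8³ = 512 < 686 ≤ 729 = 9³, so L = 9.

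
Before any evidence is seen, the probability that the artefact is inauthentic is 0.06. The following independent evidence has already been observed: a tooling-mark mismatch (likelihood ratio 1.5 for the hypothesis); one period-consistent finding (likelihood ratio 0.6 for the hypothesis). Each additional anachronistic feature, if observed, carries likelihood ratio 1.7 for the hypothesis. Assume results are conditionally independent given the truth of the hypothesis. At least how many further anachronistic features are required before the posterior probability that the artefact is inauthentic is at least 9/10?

Prior odds = 0.06/0.94 = 3/47.
Combined Bayes factor of the evidence already in hand = 1.5 × 0.6 = 0.9.
Odds after that evidence = (3/47) × 0.9 = 27/470.
Target odds = 0.9/0.1 = 9.
Need 1.7ⁿ ≥ 9 ÷ (27/470) = 470/3.
1.7⁹ ≈118.588 falls short of 470/3 but 1.7¹⁰ ≈201.599 reaches it, so n = 10.

10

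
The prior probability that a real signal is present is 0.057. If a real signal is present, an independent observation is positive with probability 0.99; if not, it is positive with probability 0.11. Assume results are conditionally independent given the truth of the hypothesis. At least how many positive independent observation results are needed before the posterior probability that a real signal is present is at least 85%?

Prior odds: 0.057 ÷ 0.943 = 57/943.
Likelihood ratio of a positive = 0.99/0.11 = 9.
Target posterior odds = 0.85/0.15 = 17/3.
Require 9ⁿ ≥ 17/3 ÷ (57/943) = 16031/171.
9² = 81 falls short of 16031/171 but 9³ = 729 reaches it, so n = 3.

3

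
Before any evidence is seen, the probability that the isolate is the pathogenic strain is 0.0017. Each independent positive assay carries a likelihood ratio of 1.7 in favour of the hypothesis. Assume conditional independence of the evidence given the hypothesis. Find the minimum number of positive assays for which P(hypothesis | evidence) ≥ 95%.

18

Prior odds: 0.0017 ÷ 0.9983 = 17/9983.
Likelihood ratio per positive assay = 1.7.
Target odds: 0.95 ÷ 0.05 = 19.
Need (17/9983) × 1.7ⁿ ≥ 19, i.e. 1.7ⁿ ≥ 189677/17.
1.7¹⁷ ≈8272.4 falls short of 189677/17 but 1.7¹⁸ ≈14063.1 reaches it, so n = 18.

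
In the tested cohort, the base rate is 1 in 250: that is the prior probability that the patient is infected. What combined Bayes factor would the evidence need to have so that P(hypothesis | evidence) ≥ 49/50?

12201

Prior odds = 0.004/0.996 = 1/249.
Target odds = 0.98/0.02 = 49.
Required Bayes factor = 49 ÷ (1/249) = 12201.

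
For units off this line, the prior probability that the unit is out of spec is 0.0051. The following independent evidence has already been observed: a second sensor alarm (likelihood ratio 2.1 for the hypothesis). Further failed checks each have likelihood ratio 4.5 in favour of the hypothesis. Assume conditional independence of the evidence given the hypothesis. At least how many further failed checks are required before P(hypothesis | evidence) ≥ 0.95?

Prior odds = 0.0051/0.9949 = 51/9949.
Bayes factor of the evidence already in hand = 2.1.
Odds after that evidence = (51/9949) × 2.1 = 1071/99490.
Target odds = 0.95/0.05 = 19.
Need 4.5ⁿ ≥ 19 ÷ (1071/99490) = 1890310/1071.
4.5⁴ = 410.0625 falls short of 1890310/1071 but 4.5⁵ = 1845.28125 reaches it, so n = 5.

5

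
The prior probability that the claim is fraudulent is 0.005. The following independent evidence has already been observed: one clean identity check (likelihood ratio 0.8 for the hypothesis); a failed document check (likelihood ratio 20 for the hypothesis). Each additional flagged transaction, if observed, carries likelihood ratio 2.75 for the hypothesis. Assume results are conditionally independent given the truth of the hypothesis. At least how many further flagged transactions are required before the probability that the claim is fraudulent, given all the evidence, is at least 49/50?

Prior odds = 0.005/0.995 = 1/199.
Combined Bayes factor of the evidence already in hand = 0.8 × 20 = 16.
Odds after that evidence = (1/199) × 16 = 16/199.
Target odds = 0.98/0.02 = 49.
Need 2.75ⁿ ≥ 49 ÷ (16/199) = 609.4375.
2.75⁶ = 1771561/4096 falls short of 609.4375 but 2.75⁷ = 19487171/16384 reaches it, so n = 7.

7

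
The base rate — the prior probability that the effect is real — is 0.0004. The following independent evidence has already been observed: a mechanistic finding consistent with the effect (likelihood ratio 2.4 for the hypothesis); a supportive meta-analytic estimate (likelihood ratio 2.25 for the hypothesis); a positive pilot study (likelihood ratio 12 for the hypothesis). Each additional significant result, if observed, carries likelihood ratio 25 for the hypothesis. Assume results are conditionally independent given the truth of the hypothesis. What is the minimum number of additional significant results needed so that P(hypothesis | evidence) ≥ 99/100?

Prior odds = 0.0004/0.9996 = 1/2499.
Combined Bayes factor of the evidence already in hand = 2.4 × 2.25 × 12 = 64.8.
Odds after that evidence = (1/2499) × 64.8 = 108/4165.
Target odds = 0.99/0.01 = 99.
Need 25ⁿ ≥ 99 ÷ (108/4165) = 45815/12.
25² = 625 falls short of 45815/12 but 25³ = 15625 reaches it, so n = 3.

3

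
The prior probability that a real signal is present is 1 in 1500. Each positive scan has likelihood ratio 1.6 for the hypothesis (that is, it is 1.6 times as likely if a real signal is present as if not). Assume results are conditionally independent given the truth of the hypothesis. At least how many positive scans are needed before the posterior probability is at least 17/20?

Prior odds: (1/1500) ÷ (1499/1500) = 1/1499.
Likelihood ratio per positive scan = 1.6.
Target odds: 0.85 ÷ 0.15 = 17/3.
Need (1/1499) × 1.6ⁿ ≥ 17/3, i.e. 1.6ⁿ ≥ 25483/3.
1.6¹⁹ ≈7555.79 falls short of 25483/3 but 1.6²⁰ ≈12089.3 reaches it, so n = 20.

20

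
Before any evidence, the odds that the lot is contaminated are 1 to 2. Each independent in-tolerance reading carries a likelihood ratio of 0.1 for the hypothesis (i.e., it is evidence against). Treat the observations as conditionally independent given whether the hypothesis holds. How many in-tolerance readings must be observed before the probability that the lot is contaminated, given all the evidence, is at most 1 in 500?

Prior odds = 0.5.
Likelihood ratio per in-tolerance reading = 0.1.
Target odds: 0.002 ÷ 0.998 = 1/499.
Require 0.1ⁿ ≤ 1/499 ÷ 0.5 = 2/499.
0.1² = 0.01 is still above 2/499 but 0.1³ = 0.001 is at or below it, so n = 3.

3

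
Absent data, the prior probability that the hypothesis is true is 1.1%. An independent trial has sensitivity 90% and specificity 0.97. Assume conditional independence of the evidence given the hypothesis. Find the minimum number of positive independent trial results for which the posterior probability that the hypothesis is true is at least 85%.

2

Prior odds: 0.011 ÷ 0.989 = 11/989.
False-positive rate = 1 − 0.97 = 0.03; likelihood ratio of a positive = 0.9/0.03 = 30.
Target odds: 0.85 ÷ 0.15 = 17/3.
Need (11/989) × 30ⁿ ≥ 17/3, i.e. 30ⁿ ≥ 16813/33.
30¹ = 30 falls short of 16813/33 but 30² = 900 reaches it, so n = 2.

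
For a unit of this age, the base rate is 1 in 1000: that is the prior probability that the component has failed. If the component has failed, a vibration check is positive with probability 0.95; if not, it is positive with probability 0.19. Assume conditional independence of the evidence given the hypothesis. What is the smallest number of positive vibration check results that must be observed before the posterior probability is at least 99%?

8

Prior odds: 0.001 ÷ 0.999 = 1/999.
Likelihood ratio of a positive = 0.95/0.19 = 5.
Target odds: 0.99 ÷ 0.01 = 99.
Need (1/999) × 5ⁿ ≥ 99, i.e. 5ⁿ ≥ 98901.
5⁷ = 78125 falls short of 98901 but 5⁸ = 390625 reaches it, so n = 8.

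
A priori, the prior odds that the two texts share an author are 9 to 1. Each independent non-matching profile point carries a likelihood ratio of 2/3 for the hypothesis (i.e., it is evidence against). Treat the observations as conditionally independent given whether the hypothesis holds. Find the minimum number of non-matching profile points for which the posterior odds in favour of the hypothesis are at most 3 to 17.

10

Prior odds = 9.
Likelihood ratio per non-matching profile point = 2/3.
Target odds = 3/17.
Need 9 × (2/3)ⁿ ≤ 3/17, i.e. (2/3)ⁿ ≤ 1/51.
(2/3)⁹ = 512/19683 is still above 1/51 but (2/3)¹⁰ = 1024/59049 is at or below it, so n = 10.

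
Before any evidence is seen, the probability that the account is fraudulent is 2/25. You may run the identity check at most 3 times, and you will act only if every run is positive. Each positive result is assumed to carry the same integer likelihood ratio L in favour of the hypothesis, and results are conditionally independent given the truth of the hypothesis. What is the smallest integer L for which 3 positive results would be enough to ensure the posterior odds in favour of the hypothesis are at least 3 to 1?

Prior odds = 0.08/0.92 = 2/23.
Target odds = 3.
Need L³ ≥ 3 ÷ (2/23) = 34.5.
3³ = 27 < 34.5 ≤ 64 = 4³, so L = 4.

4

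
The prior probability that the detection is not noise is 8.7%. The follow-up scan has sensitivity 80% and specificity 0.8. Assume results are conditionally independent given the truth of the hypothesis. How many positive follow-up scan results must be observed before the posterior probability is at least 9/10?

Prior odds: 0.087 ÷ 0.913 = 87/913.
False-positive rate = 1 − 0.8 = 0.2; likelihood ratio of a positive = 0.8/0.2 = 4.
Target posterior odds = 0.9/0.1 = 9.
Need (87/913) × 4ⁿ ≥ 9, i.e. 4ⁿ ≥ 2739/29.
4³ = 64 falls short of 2739/29 but 4⁴ = 256 reaches it, so n = 4.

4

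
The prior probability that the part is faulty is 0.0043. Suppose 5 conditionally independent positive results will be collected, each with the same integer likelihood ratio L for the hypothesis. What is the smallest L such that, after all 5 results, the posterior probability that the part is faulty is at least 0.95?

6

Prior odds = 0.0043/0.9957 = 43/9957.
Target odds = 0.95/0.05 = 19.
Need L⁵ ≥ 19 ÷ (43/9957) = 189183/43.
5⁵ = 3125 < 189183/43 ≤ 7776 = 6⁵, so L = 6.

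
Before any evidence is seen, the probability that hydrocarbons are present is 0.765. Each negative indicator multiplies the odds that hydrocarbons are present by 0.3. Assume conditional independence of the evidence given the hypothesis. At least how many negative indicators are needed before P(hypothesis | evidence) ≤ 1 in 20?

4

Prior odds = 0.765/0.235 = 153/47.
Likelihood ratio per negative indicator = 0.3.
Target odds: 0.05 ÷ 0.95 = 1/19.
Need (153/47) × 0.3ⁿ ≤ 1/19, i.e. 0.3ⁿ ≤ 47/2907.
0.3³ = 0.027 is still above 47/2907 but 0.3⁴ = 0.0081 is at or below it, so n = 4.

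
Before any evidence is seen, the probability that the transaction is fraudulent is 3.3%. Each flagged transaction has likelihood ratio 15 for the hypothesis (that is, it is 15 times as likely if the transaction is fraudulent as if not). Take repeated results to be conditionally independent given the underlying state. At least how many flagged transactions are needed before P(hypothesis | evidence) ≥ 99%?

Prior odds = 0.033/0.967 = 33/967.
Likelihood ratio per flagged transaction = 15.
Target odds: 0.99 ÷ 0.01 = 99.
Require 15ⁿ ≥ 99 ÷ (33/967) = 2901.
15² = 225 falls short of 2901 but 15³ = 3375 reaches it, so n = 3.

3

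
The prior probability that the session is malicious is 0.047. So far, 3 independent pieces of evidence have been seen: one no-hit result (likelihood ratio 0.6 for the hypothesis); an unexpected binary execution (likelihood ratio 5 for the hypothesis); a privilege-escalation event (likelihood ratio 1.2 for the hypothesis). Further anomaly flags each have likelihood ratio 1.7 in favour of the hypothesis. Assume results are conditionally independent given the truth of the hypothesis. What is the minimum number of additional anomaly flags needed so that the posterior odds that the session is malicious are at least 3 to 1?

Prior odds = 0.047/0.953 = 47/953.
Combined Bayes factor of the evidence already in hand = 0.6 × 5 × 1.2 = 3.6.
Odds after that evidence = (47/953) × 3.6 = 846/4765.
Target odds = 3.
Need 1.7ⁿ ≥ 3 ÷ (846/4765) = 4765/282.
1.7⁵ = 1419857/100000 falls short of 4765/282 but 1.7⁶ = 24137569/1000000 reaches it, so n = 6.

6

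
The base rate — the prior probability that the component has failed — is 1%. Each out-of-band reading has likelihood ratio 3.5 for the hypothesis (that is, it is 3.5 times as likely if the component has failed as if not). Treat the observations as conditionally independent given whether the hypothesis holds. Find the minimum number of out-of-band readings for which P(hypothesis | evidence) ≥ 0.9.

Prior odds: 0.01 ÷ 0.99 = 1/99.
Likelihood ratio per out-of-band reading = 3.5.
Target posterior odds = 0.9/0.1 = 9.
Require 3.5ⁿ ≥ 9 ÷ (1/99) = 891.
3.5⁵ = 525.21875 falls short of 891 but 3.5⁶ = 1838.265625 reaches it, so n = 6.

6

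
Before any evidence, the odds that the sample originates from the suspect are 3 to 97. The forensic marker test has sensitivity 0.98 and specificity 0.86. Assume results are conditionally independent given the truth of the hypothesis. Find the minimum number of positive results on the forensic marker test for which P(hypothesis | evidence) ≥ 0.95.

Prior odds = 3/97.
False-positive rate = 1 − 0.86 = 0.14; likelihood ratio of a positive = 0.98/0.14 = 7.
Target posterior odds = 0.95/0.05 = 19.
Require 7ⁿ ≥ 19 ÷ (3/97) = 1843/3.
7³ = 343 falls short of 1843/3 but 7⁴ = 2401 reaches it, so n = 4.

4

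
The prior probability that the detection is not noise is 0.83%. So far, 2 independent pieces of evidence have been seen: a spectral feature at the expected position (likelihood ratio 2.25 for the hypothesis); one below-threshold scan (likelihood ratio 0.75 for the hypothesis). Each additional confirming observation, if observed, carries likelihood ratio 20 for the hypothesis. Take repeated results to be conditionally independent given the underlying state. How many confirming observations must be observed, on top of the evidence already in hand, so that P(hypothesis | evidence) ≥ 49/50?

3

Prior odds = 0.0083/0.9917 = 83/9917.
Combined Bayes factor of the evidence already in hand = 2.25 × 0.75 = 1.6875.
Odds after that evidence = (83/9917) × 1.6875 = 2241/158672.
Target odds = 0.98/0.02 = 49.
Need 20ⁿ ≥ 49 ÷ (2241/158672) = 7774928/2241.
20² = 400 falls short of 7774928/2241 but 20³ = 8000 reaches it, so n = 3.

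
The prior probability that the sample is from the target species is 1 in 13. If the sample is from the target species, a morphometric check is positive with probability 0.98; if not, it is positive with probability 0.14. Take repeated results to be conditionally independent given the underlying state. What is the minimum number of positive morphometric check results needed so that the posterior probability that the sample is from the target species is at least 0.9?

3

Prior odds = (1/13)/(12/13) = 1/12.
Likelihood ratio of a positive = 0.98/0.14 = 7.
Target posterior odds = 0.9/0.1 = 9.
Require 7ⁿ ≥ 9 ÷ (1/12) = 108.
7² = 49 falls short of 108 but 7³ = 343 reaches it, so n = 3.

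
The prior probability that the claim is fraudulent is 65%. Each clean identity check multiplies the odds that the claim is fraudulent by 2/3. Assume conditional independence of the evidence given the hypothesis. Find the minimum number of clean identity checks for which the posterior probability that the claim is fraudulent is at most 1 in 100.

13

Prior odds: 0.65 ÷ 0.35 = 13/7.
Likelihood ratio per clean identity check = 2/3.
Target odds: 0.01 ÷ 0.99 = 1/99.
Need (13/7) × (2/3)ⁿ ≤ 1/99, i.e. (2/3)ⁿ ≤ 7/1287.
(2/3)¹² = 4096/531441 is still above 7/1287 but (2/3)¹³ = 8192/1594323 is at or below it, so n = 13.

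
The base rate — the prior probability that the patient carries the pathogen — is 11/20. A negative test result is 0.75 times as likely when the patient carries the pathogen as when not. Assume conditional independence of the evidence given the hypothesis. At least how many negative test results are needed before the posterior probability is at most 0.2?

Prior odds = 0.55/0.45 = 11/9.
Likelihood ratio per negative test result = 0.75.
Target odds: 0.2 ÷ 0.8 = 0.25.
Require 0.75ⁿ ≤ 0.25 ÷ (11/9) = 9/44.
0.75⁵ = 243/1024 is still above 9/44 but 0.75⁶ = 729/4096 is at or below it, so n = 6.

6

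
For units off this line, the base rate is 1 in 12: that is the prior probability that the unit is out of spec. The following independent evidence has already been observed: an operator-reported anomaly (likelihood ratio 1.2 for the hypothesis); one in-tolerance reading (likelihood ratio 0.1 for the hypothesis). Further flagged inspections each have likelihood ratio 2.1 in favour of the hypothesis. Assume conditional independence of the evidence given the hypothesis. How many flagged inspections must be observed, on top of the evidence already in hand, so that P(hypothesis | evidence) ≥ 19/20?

Prior odds = (1/12)/(11/12) = 1/11.
Combined Bayes factor of the evidence already in hand = 1.2 × 0.1 = 0.12.
Odds after that evidence = (1/11) × 0.12 = 3/275.
Target odds = 0.95/0.05 = 19.
Need 2.1ⁿ ≥ 19 ÷ (3/275) = 5225/3.
2.1¹⁰ ≈1667.99 falls short of 5225/3 but 2.1¹¹ ≈3502.78 reaches it, so n = 11.

11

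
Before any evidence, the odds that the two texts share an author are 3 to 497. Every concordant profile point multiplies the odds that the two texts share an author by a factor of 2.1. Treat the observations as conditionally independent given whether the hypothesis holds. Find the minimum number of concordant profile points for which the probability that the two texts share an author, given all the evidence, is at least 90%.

10

Prior odds = 3/497.
Likelihood ratio per concordant profile point = 2.1.
Target posterior odds = 0.9/0.1 = 9.
Need (3/497) × 2.1ⁿ ≥ 9, i.e. 2.1ⁿ ≥ 1491.
2.1⁹ ≈794.28 falls short of 1491 but 2.1¹⁰ ≈1667.99 reaches it, so n = 10.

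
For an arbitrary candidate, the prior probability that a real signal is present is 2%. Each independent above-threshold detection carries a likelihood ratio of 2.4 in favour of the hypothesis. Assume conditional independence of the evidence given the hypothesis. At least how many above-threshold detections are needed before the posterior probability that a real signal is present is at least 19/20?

8

Prior odds: 0.02 ÷ 0.98 = 1/49.
Likelihood ratio per above-threshold detection = 2.4.
Target posterior odds = 0.95/0.05 = 19.
Need (1/49) × 2.4ⁿ ≥ 19, i.e. 2.4ⁿ ≥ 931.
2.4⁷ = 35831808/78125 falls short of 931 but 2.4⁸ = 429981696/390625 reaches it, so n = 8.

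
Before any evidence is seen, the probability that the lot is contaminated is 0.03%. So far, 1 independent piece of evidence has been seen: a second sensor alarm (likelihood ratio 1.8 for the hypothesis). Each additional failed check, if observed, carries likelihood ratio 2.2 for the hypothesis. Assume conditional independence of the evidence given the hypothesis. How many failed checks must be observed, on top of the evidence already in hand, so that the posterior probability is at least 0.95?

Prior odds = 0.0003/0.9997 = 3/9997.
Bayes factor of the evidence already in hand = 1.8.
Odds after that evidence = (3/9997) × 1.8 = 27/49985.
Target odds = 0.95/0.05 = 19.
Need 2.2ⁿ ≥ 19 ÷ (27/49985) = 949715/27.
2.2¹³ ≈28281 falls short of 949715/27 but 2.2¹⁴ ≈62218.2 reaches it, so n = 14.

14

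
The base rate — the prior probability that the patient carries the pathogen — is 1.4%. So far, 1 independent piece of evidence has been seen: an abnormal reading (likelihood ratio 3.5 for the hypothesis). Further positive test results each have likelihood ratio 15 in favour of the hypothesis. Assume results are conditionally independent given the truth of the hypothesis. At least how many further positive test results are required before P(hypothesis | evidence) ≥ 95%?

3

Prior odds = 0.014/0.986 = 7/493.
Bayes factor of the evidence already in hand = 3.5.
Odds after that evidence = (7/493) × 3.5 = 49/986.
Target odds = 0.95/0.05 = 19.
Need 15ⁿ ≥ 19 ÷ (49/986) = 18734/49.
15² = 225 falls short of 18734/49 but 15³ = 3375 reaches it, so n = 3.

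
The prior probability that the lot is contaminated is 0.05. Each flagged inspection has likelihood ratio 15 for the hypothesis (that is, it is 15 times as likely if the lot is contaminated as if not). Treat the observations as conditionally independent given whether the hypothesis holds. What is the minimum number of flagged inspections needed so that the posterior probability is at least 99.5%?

Prior odds: 0.05 ÷ 0.95 = 1/19.
Likelihood ratio per flagged inspection = 15.
Target odds: 0.995 ÷ 0.005 = 199.
Need (1/19) × 15ⁿ ≥ 199, i.e. 15ⁿ ≥ 3781.
15³ = 3375 falls short of 3781 but 15⁴ = 50625 reaches it, so n = 4.

4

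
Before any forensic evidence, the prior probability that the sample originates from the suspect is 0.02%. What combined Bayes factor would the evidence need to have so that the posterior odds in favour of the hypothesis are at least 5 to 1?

Prior odds = 0.0002/0.9998 = 1/4999.
Target odds = 5.
Required Bayes factor = 5 ÷ (1/4999) = 24995.

24995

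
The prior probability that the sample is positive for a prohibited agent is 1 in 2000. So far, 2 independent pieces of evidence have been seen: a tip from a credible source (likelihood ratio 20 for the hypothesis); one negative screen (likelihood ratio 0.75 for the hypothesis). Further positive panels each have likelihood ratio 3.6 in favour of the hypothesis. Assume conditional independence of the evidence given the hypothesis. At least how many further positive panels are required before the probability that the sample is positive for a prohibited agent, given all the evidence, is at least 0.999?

10

Prior odds = 0.0005/0.9995 = 1/1999.
Combined Bayes factor of the evidence already in hand = 20 × 0.75 = 15.
Odds after that evidence = (1/1999) × 15 = 15/1999.
Target odds = 0.999/0.001 = 999.
Need 3.6ⁿ ≥ 999 ÷ (15/1999) = 133133.4.
3.6⁹ ≈101560 falls short of 133133.4 but 3.6¹⁰ ≈365616 reaches it, so n = 10.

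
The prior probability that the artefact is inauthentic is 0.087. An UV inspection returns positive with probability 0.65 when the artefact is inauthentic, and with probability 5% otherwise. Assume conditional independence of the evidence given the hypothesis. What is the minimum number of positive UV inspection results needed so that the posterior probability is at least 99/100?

3

Prior odds: 0.087 ÷ 0.913 = 87/913.
Likelihood ratio of a positive result = 0.65/0.05 = 13.
Target odds: 0.99 ÷ 0.01 = 99.
Need (87/913) × 13ⁿ ≥ 99, i.e. 13ⁿ ≥ 30129/29.
13² = 169 falls short of 30129/29 but 13³ = 2197 reaches it, so n = 3.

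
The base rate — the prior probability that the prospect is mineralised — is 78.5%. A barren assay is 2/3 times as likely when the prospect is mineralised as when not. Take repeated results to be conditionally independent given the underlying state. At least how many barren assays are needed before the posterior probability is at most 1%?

Prior odds = 0.785/0.215 = 157/43.
Likelihood ratio per barren assay = 2/3.
Target odds: 0.01 ÷ 0.99 = 1/99.
Need (157/43) × (2/3)ⁿ ≤ 1/99, i.e. (2/3)ⁿ ≤ 43/15543.
(2/3)¹⁴ = 16384/4782969 is still above 43/15543 but (2/3)¹⁵ = 32768/14348907 is at or below it, so n = 15.

15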